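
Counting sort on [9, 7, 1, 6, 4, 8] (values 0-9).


Input: [9, 7, 1, 6, 4, 8]
Counts: [0, 1, 0, 0, 1, 0, 1, 1, 1, 1]

Sorted: [1, 4, 6, 7, 8, 9]


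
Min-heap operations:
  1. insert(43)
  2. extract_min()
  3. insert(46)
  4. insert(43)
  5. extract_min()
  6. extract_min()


insert(43) -> [43]
extract_min()->43, []
insert(46) -> [46]
insert(43) -> [43, 46]
extract_min()->43, [46]
extract_min()->46, []

Final heap: []


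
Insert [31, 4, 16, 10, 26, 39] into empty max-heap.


Insert 31: [31]
Insert 4: [31, 4]
Insert 16: [31, 4, 16]
Insert 10: [31, 10, 16, 4]
Insert 26: [31, 26, 16, 4, 10]
Insert 39: [39, 26, 31, 4, 10, 16]

Final heap: [39, 26, 31, 4, 10, 16]


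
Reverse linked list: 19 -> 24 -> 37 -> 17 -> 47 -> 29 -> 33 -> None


Step 1: curr=19, set curr.next=prev(None) | reversed so far: 19
Step 2: curr=24, set curr.next=prev(19) | reversed so far: 24 -> 19
Step 3: curr=37, set curr.next=prev(24) | reversed so far: 37 -> 24 -> 19
Step 4: curr=17, set curr.next=prev(37) | reversed so far: 17 -> 37 -> 24 -> 19
Step 5: curr=47, set curr.next=prev(17) | reversed so far: 47 -> 17 -> 37 -> 24 -> 19
Step 6: curr=29, set curr.next=prev(47) | reversed so far: 29 -> 47 -> 17 -> 37 -> 24 -> 19
Step 7: curr=33, set curr.next=prev(29) | reversed so far: 33 -> 29 -> 47 -> 17 -> 37 -> 24 -> 19

33 -> 29 -> 47 -> 17 -> 37 -> 24 -> 19 -> None


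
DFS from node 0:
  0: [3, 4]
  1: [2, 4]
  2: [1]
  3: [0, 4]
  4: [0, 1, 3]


Visit 0, push [4, 3]
Visit 3, push [4]
Visit 4, push [1]
Visit 1, push [2]
Visit 2, push []

DFS order: [0, 3, 4, 1, 2]


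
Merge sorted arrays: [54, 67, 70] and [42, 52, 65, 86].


Take 42 from B
Take 52 from B
Take 54 from A
Take 65 from B
Take 67 from A
Take 70 from A

Merged: [42, 52, 54, 65, 67, 70, 86]


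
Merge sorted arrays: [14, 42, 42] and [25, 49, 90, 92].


Take 14 from A
Take 25 from B
Take 42 from A
Take 42 from A

Merged: [14, 25, 42, 42, 49, 90, 92]


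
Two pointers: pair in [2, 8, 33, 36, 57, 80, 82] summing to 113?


lo=0(2)+hi=6(82)=84
lo=1(8)+hi=6(82)=90
lo=2(33)+hi=6(82)=115
lo=2(33)+hi=5(80)=113

Yes: 33+80=113


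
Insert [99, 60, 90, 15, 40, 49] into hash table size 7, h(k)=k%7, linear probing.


Insert 99: h=1 -> slot 1
Insert 60: h=4 -> slot 4
Insert 90: h=6 -> slot 6
Insert 15: h=1, 1 probes -> slot 2
Insert 40: h=5 -> slot 5
Insert 49: h=0 -> slot 0

Table: [49, 99, 15, None, 60, 40, 90]


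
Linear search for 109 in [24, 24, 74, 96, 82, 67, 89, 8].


i=0: 24!=109
i=1: 24!=109
i=2: 74!=109
i=3: 96!=109
i=4: 82!=109
i=5: 67!=109
i=6: 89!=109
i=7: 8!=109

Not found, 8 comps


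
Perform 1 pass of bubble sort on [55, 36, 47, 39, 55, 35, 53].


Initial: [55, 36, 47, 39, 55, 35, 53]
Pass 1: [36, 47, 39, 55, 35, 53, 55] (5 swaps)

After 1 pass: [36, 47, 39, 55, 35, 53, 55]


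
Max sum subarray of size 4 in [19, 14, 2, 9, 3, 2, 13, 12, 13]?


[0:4]: 44
[1:5]: 28
[2:6]: 16
[3:7]: 27
[4:8]: 30
[5:9]: 40

Max: 44 at [0:4]


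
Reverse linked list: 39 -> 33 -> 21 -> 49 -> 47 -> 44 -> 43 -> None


Step 1: curr=39, set curr.next=prev(None) | reversed so far: 39
Step 2: curr=33, set curr.next=prev(39) | reversed so far: 33 -> 39
Step 3: curr=21, set curr.next=prev(33) | reversed so far: 21 -> 33 -> 39
Step 4: curr=49, set curr.next=prev(21) | reversed so far: 49 -> 21 -> 33 -> 39
Step 5: curr=47, set curr.next=prev(49) | reversed so far: 47 -> 49 -> 21 -> 33 -> 39
Step 6: curr=44, set curr.next=prev(47) | reversed so far: 44 -> 47 -> 49 -> 21 -> 33 -> 39
Step 7: curr=43, set curr.next=prev(44) | reversed so far: 43 -> 44 -> 47 -> 49 -> 21 -> 33 -> 39

43 -> 44 -> 47 -> 49 -> 21 -> 33 -> 39 -> None


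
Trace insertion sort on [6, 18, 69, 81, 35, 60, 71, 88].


Initial: [6, 18, 69, 81, 35, 60, 71, 88]
Insert 18: [6, 18, 69, 81, 35, 60, 71, 88]
Insert 69: [6, 18, 69, 81, 35, 60, 71, 88]
Insert 81: [6, 18, 69, 81, 35, 60, 71, 88]
Insert 35: [6, 18, 35, 69, 81, 60, 71, 88]
Insert 60: [6, 18, 35, 60, 69, 81, 71, 88]
Insert 71: [6, 18, 35, 60, 69, 71, 81, 88]
Insert 88: [6, 18, 35, 60, 69, 71, 81, 88]

Sorted: [6, 18, 35, 60, 69, 71, 81, 88]


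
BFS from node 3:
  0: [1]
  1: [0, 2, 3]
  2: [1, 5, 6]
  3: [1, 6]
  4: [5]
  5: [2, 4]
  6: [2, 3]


Visit 3, enqueue [1, 6]
Visit 1, enqueue [0, 2]
Visit 6, enqueue []
Visit 0, enqueue []
Visit 2, enqueue [5]
Visit 5, enqueue [4]
Visit 4, enqueue []

BFS order: [3, 1, 6, 0, 2, 5, 4]


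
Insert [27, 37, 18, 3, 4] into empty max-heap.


Insert 27: [27]
Insert 37: [37, 27]
Insert 18: [37, 27, 18]
Insert 3: [37, 27, 18, 3]
Insert 4: [37, 27, 18, 3, 4]

Final heap: [37, 27, 18, 3, 4]


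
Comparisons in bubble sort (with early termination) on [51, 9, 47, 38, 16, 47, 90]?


Algorithm: bubble sort (with early termination)
Input: [51, 9, 47, 38, 16, 47, 90]
Sorted: [9, 16, 38, 47, 47, 51, 90]

18


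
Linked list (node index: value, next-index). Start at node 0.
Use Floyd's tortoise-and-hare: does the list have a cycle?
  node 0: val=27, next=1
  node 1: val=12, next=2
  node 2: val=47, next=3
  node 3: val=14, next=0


Floyd's tortoise (slow, +1) and hare (fast, +2):
  init: slow=0, fast=0
  step 1: slow=1, fast=2
  step 2: slow=2, fast=0
  step 3: slow=3, fast=2
  step 4: slow=0, fast=0
  slow == fast at node 0: cycle detected

Cycle: yes


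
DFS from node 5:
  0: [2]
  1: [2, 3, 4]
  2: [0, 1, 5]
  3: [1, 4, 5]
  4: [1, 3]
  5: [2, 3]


Visit 5, push [3, 2]
Visit 2, push [1, 0]
Visit 0, push []
Visit 1, push [4, 3]
Visit 3, push [4]
Visit 4, push []

DFS order: [5, 2, 0, 1, 3, 4]


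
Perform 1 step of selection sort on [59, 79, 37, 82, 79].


Initial: [59, 79, 37, 82, 79]
Step 1: min=37 at 2
  Swap: [37, 79, 59, 82, 79]

After 1 step: [37, 79, 59, 82, 79]


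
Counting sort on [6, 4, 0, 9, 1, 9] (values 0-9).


Input: [6, 4, 0, 9, 1, 9]
Counts: [1, 1, 0, 0, 1, 0, 1, 0, 0, 2]

Sorted: [0, 1, 4, 6, 9, 9]


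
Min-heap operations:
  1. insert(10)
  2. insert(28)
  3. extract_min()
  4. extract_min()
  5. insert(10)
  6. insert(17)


insert(10) -> [10]
insert(28) -> [10, 28]
extract_min()->10, [28]
extract_min()->28, []
insert(10) -> [10]
insert(17) -> [10, 17]

Final heap: [10, 17]


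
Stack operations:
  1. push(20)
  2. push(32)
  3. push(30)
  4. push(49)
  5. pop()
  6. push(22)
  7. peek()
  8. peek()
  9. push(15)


push(20) -> [20]
push(32) -> [20, 32]
push(30) -> [20, 32, 30]
push(49) -> [20, 32, 30, 49]
pop()->49, [20, 32, 30]
push(22) -> [20, 32, 30, 22]
peek()->22
peek()->22
push(15) -> [20, 32, 30, 22, 15]

Final stack: [20, 32, 30, 22, 15]


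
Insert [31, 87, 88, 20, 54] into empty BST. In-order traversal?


Insert 31: root
Insert 87: R from 31
Insert 88: R from 31 -> R from 87
Insert 20: L from 31
Insert 54: R from 31 -> L from 87

In-order: [20, 31, 54, 87, 88]


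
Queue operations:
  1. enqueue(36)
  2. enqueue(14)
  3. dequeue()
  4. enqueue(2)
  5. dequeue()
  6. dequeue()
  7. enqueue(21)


enqueue(36) -> [36]
enqueue(14) -> [36, 14]
dequeue()->36, [14]
enqueue(2) -> [14, 2]
dequeue()->14, [2]
dequeue()->2, []
enqueue(21) -> [21]

Final queue: [21]


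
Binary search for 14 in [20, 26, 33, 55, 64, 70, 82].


Step 1: lo=0, hi=6, mid=3, val=55
Step 2: lo=0, hi=2, mid=1, val=26
Step 3: lo=0, hi=0, mid=0, val=20

Not found


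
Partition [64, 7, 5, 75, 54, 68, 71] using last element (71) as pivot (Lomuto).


Pivot: 71
  64 <= 71: advance i (no swap)
  7 <= 71: advance i (no swap)
  5 <= 71: advance i (no swap)
  54 <= 71: swap -> [64, 7, 5, 54, 75, 68, 71]
  68 <= 71: swap -> [64, 7, 5, 54, 68, 75, 71]
Place pivot at 5: [64, 7, 5, 54, 68, 71, 75]

Partitioned: [64, 7, 5, 54, 68, 71, 75]


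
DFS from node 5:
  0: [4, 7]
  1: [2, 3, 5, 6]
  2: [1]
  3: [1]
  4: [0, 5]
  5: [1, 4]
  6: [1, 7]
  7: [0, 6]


Visit 5, push [4, 1]
Visit 1, push [6, 3, 2]
Visit 2, push []
Visit 3, push []
Visit 6, push [7]
Visit 7, push [0]
Visit 0, push [4]
Visit 4, push []

DFS order: [5, 1, 2, 3, 6, 7, 0, 4]


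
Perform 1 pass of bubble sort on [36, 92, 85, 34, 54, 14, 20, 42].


Initial: [36, 92, 85, 34, 54, 14, 20, 42]
Pass 1: [36, 85, 34, 54, 14, 20, 42, 92] (6 swaps)

After 1 pass: [36, 85, 34, 54, 14, 20, 42, 92]


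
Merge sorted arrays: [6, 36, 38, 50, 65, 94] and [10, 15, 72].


Take 6 from A
Take 10 from B
Take 15 from B
Take 36 from A
Take 38 from A
Take 50 from A
Take 65 from A
Take 72 from B

Merged: [6, 10, 15, 36, 38, 50, 65, 72, 94]


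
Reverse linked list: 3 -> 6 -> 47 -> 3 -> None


Step 1: curr=3, set curr.next=prev(None) | reversed so far: 3
Step 2: curr=6, set curr.next=prev(3) | reversed so far: 6 -> 3
Step 3: curr=47, set curr.next=prev(6) | reversed so far: 47 -> 6 -> 3
Step 4: curr=3, set curr.next=prev(47) | reversed so far: 3 -> 47 -> 6 -> 3

3 -> 47 -> 6 -> 3 -> None


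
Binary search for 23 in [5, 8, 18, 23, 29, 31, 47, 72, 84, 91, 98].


Step 1: lo=0, hi=10, mid=5, val=31
Step 2: lo=0, hi=4, mid=2, val=18
Step 3: lo=3, hi=4, mid=3, val=23

Found at index 3


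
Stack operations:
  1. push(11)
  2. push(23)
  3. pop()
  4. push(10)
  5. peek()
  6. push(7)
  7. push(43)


push(11) -> [11]
push(23) -> [11, 23]
pop()->23, [11]
push(10) -> [11, 10]
peek()->10
push(7) -> [11, 10, 7]
push(43) -> [11, 10, 7, 43]

Final stack: [11, 10, 7, 43]


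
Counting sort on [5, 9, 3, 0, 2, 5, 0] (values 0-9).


Input: [5, 9, 3, 0, 2, 5, 0]
Counts: [2, 0, 1, 1, 0, 2, 0, 0, 0, 1]

Sorted: [0, 0, 2, 3, 5, 5, 9]


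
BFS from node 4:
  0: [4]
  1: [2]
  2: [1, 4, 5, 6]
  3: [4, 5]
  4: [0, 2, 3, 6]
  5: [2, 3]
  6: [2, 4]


Visit 4, enqueue [0, 2, 3, 6]
Visit 0, enqueue []
Visit 2, enqueue [1, 5]
Visit 3, enqueue []
Visit 6, enqueue []
Visit 1, enqueue []
Visit 5, enqueue []

BFS order: [4, 0, 2, 3, 6, 1, 5]


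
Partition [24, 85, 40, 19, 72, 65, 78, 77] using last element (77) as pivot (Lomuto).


Pivot: 77
  24 <= 77: advance i (no swap)
  40 <= 77: swap -> [24, 40, 85, 19, 72, 65, 78, 77]
  19 <= 77: swap -> [24, 40, 19, 85, 72, 65, 78, 77]
  72 <= 77: swap -> [24, 40, 19, 72, 85, 65, 78, 77]
  65 <= 77: swap -> [24, 40, 19, 72, 65, 85, 78, 77]
Place pivot at 5: [24, 40, 19, 72, 65, 77, 78, 85]

Partitioned: [24, 40, 19, 72, 65, 77, 78, 85]


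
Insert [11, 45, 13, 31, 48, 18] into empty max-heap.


Insert 11: [11]
Insert 45: [45, 11]
Insert 13: [45, 11, 13]
Insert 31: [45, 31, 13, 11]
Insert 48: [48, 45, 13, 11, 31]
Insert 18: [48, 45, 18, 11, 31, 13]

Final heap: [48, 45, 18, 11, 31, 13]


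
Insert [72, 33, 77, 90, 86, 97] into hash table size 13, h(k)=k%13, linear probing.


Insert 72: h=7 -> slot 7
Insert 33: h=7, 1 probes -> slot 8
Insert 77: h=12 -> slot 12
Insert 90: h=12, 1 probes -> slot 0
Insert 86: h=8, 1 probes -> slot 9
Insert 97: h=6 -> slot 6

Table: [90, None, None, None, None, None, 97, 72, 33, 86, None, None, 77]


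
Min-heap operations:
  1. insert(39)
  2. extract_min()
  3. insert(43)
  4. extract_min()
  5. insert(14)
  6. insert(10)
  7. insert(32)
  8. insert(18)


insert(39) -> [39]
extract_min()->39, []
insert(43) -> [43]
extract_min()->43, []
insert(14) -> [14]
insert(10) -> [10, 14]
insert(32) -> [10, 14, 32]
insert(18) -> [10, 14, 32, 18]

Final heap: [10, 14, 32, 18]


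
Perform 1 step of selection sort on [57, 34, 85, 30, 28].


Initial: [57, 34, 85, 30, 28]
Step 1: min=28 at 4
  Swap: [28, 34, 85, 30, 57]

After 1 step: [28, 34, 85, 30, 57]


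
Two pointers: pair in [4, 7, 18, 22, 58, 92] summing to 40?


lo=0(4)+hi=5(92)=96
lo=0(4)+hi=4(58)=62
lo=0(4)+hi=3(22)=26
lo=1(7)+hi=3(22)=29
lo=2(18)+hi=3(22)=40

Yes: 18+22=40


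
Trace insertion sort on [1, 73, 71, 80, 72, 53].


Initial: [1, 73, 71, 80, 72, 53]
Insert 73: [1, 73, 71, 80, 72, 53]
Insert 71: [1, 71, 73, 80, 72, 53]
Insert 80: [1, 71, 73, 80, 72, 53]
Insert 72: [1, 71, 72, 73, 80, 53]
Insert 53: [1, 53, 71, 72, 73, 80]

Sorted: [1, 53, 71, 72, 73, 80]


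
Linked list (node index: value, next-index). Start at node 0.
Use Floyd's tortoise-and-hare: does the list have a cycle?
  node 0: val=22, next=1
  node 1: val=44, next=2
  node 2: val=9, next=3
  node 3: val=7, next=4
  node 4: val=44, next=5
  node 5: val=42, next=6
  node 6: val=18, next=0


Floyd's tortoise (slow, +1) and hare (fast, +2):
  init: slow=0, fast=0
  step 1: slow=1, fast=2
  step 2: slow=2, fast=4
  step 3: slow=3, fast=6
  step 4: slow=4, fast=1
  step 5: slow=5, fast=3
  step 6: slow=6, fast=5
  step 7: slow=0, fast=0
  slow == fast at node 0: cycle detected

Cycle: yes


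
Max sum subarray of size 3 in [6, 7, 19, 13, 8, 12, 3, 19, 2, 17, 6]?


[0:3]: 32
[1:4]: 39
[2:5]: 40
[3:6]: 33
[4:7]: 23
[5:8]: 34
[6:9]: 24
[7:10]: 38
[8:11]: 25

Max: 40 at [2:5]


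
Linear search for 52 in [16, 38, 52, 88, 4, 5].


i=0: 16!=52
i=1: 38!=52
i=2: 52==52 found!

Found at 2, 3 comps


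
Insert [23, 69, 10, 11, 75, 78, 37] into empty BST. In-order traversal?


Insert 23: root
Insert 69: R from 23
Insert 10: L from 23
Insert 11: L from 23 -> R from 10
Insert 75: R from 23 -> R from 69
Insert 78: R from 23 -> R from 69 -> R from 75
Insert 37: R from 23 -> L from 69

In-order: [10, 11, 23, 37, 69, 75, 78]


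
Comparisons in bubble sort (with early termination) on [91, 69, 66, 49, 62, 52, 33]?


Algorithm: bubble sort (with early termination)
Input: [91, 69, 66, 49, 62, 52, 33]
Sorted: [33, 49, 52, 62, 66, 69, 91]

21


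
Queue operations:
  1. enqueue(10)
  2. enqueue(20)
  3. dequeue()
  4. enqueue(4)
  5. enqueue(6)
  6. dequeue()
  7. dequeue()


enqueue(10) -> [10]
enqueue(20) -> [10, 20]
dequeue()->10, [20]
enqueue(4) -> [20, 4]
enqueue(6) -> [20, 4, 6]
dequeue()->20, [4, 6]
dequeue()->4, [6]

Final queue: [6]


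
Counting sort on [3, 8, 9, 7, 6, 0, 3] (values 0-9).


Input: [3, 8, 9, 7, 6, 0, 3]
Counts: [1, 0, 0, 2, 0, 0, 1, 1, 1, 1]

Sorted: [0, 3, 3, 6, 7, 8, 9]


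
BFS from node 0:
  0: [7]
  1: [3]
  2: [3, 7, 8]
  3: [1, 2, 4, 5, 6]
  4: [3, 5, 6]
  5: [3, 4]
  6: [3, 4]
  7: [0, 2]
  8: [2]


Visit 0, enqueue [7]
Visit 7, enqueue [2]
Visit 2, enqueue [3, 8]
Visit 3, enqueue [1, 4, 5, 6]
Visit 8, enqueue []
Visit 1, enqueue []
Visit 4, enqueue []
Visit 5, enqueue []
Visit 6, enqueue []

BFS order: [0, 7, 2, 3, 8, 1, 4, 5, 6]


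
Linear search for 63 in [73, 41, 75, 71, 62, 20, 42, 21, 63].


i=0: 73!=63
i=1: 41!=63
i=2: 75!=63
i=3: 71!=63
i=4: 62!=63
i=5: 20!=63
i=6: 42!=63
i=7: 21!=63
i=8: 63==63 found!

Found at 8, 9 comps


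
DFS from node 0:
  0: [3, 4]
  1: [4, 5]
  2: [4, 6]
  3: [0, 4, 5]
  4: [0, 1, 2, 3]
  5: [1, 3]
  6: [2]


Visit 0, push [4, 3]
Visit 3, push [5, 4]
Visit 4, push [2, 1]
Visit 1, push [5]
Visit 5, push []
Visit 2, push [6]
Visit 6, push []

DFS order: [0, 3, 4, 1, 5, 2, 6]


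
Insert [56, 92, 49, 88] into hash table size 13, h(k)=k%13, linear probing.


Insert 56: h=4 -> slot 4
Insert 92: h=1 -> slot 1
Insert 49: h=10 -> slot 10
Insert 88: h=10, 1 probes -> slot 11

Table: [None, 92, None, None, 56, None, None, None, None, None, 49, 88, None]


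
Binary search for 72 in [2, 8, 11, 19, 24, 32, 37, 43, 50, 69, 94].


Step 1: lo=0, hi=10, mid=5, val=32
Step 2: lo=6, hi=10, mid=8, val=50
Step 3: lo=9, hi=10, mid=9, val=69
Step 4: lo=10, hi=10, mid=10, val=94

Not found


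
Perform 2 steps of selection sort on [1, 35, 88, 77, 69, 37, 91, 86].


Initial: [1, 35, 88, 77, 69, 37, 91, 86]
Step 1: min=1 at 0
  Swap: [1, 35, 88, 77, 69, 37, 91, 86]
Step 2: min=35 at 1
  Swap: [1, 35, 88, 77, 69, 37, 91, 86]

After 2 steps: [1, 35, 88, 77, 69, 37, 91, 86]


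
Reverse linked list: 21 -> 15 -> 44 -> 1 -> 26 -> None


Step 1: curr=21, set curr.next=prev(None) | reversed so far: 21
Step 2: curr=15, set curr.next=prev(21) | reversed so far: 15 -> 21
Step 3: curr=44, set curr.next=prev(15) | reversed so far: 44 -> 15 -> 21
Step 4: curr=1, set curr.next=prev(44) | reversed so far: 1 -> 44 -> 15 -> 21
Step 5: curr=26, set curr.next=prev(1) | reversed so far: 26 -> 1 -> 44 -> 15 -> 21

26 -> 1 -> 44 -> 15 -> 21 -> None


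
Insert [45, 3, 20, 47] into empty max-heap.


Insert 45: [45]
Insert 3: [45, 3]
Insert 20: [45, 3, 20]
Insert 47: [47, 45, 20, 3]

Final heap: [47, 45, 20, 3]


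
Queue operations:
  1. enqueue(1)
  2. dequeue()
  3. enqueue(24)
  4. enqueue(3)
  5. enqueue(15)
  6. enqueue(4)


enqueue(1) -> [1]
dequeue()->1, []
enqueue(24) -> [24]
enqueue(3) -> [24, 3]
enqueue(15) -> [24, 3, 15]
enqueue(4) -> [24, 3, 15, 4]

Final queue: [24, 3, 15, 4]


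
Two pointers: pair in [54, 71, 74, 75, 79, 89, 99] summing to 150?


lo=0(54)+hi=6(99)=153
lo=0(54)+hi=5(89)=143
lo=1(71)+hi=5(89)=160
lo=1(71)+hi=4(79)=150

Yes: 71+79=150


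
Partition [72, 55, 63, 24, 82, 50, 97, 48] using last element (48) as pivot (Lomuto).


Pivot: 48
  24 <= 48: swap -> [24, 55, 63, 72, 82, 50, 97, 48]
Place pivot at 1: [24, 48, 63, 72, 82, 50, 97, 55]

Partitioned: [24, 48, 63, 72, 82, 50, 97, 55]


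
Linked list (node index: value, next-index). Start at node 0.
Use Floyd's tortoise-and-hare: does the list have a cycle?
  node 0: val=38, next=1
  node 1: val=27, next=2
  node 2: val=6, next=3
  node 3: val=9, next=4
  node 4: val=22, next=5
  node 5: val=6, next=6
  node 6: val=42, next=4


Floyd's tortoise (slow, +1) and hare (fast, +2):
  init: slow=0, fast=0
  step 1: slow=1, fast=2
  step 2: slow=2, fast=4
  step 3: slow=3, fast=6
  step 4: slow=4, fast=5
  step 5: slow=5, fast=4
  step 6: slow=6, fast=6
  slow == fast at node 6: cycle detected

Cycle: yes


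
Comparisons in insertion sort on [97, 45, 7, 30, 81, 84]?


Algorithm: insertion sort
Input: [97, 45, 7, 30, 81, 84]
Sorted: [7, 30, 45, 81, 84, 97]

10


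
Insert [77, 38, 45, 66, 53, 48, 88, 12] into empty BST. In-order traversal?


Insert 77: root
Insert 38: L from 77
Insert 45: L from 77 -> R from 38
Insert 66: L from 77 -> R from 38 -> R from 45
Insert 53: L from 77 -> R from 38 -> R from 45 -> L from 66
Insert 48: L from 77 -> R from 38 -> R from 45 -> L from 66 -> L from 53
Insert 88: R from 77
Insert 12: L from 77 -> L from 38

In-order: [12, 38, 45, 48, 53, 66, 77, 88]


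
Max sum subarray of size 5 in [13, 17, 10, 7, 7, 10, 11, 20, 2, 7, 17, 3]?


[0:5]: 54
[1:6]: 51
[2:7]: 45
[3:8]: 55
[4:9]: 50
[5:10]: 50
[6:11]: 57
[7:12]: 49

Max: 57 at [6:11]


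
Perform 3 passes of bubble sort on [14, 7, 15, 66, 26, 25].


Initial: [14, 7, 15, 66, 26, 25]
Pass 1: [7, 14, 15, 26, 25, 66] (3 swaps)
Pass 2: [7, 14, 15, 25, 26, 66] (1 swaps)
Pass 3: [7, 14, 15, 25, 26, 66] (0 swaps)

After 3 passes: [7, 14, 15, 25, 26, 66]


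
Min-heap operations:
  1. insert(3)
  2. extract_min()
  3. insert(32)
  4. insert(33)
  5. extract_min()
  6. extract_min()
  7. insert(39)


insert(3) -> [3]
extract_min()->3, []
insert(32) -> [32]
insert(33) -> [32, 33]
extract_min()->32, [33]
extract_min()->33, []
insert(39) -> [39]

Final heap: [39]


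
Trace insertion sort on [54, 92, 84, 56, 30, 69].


Initial: [54, 92, 84, 56, 30, 69]
Insert 92: [54, 92, 84, 56, 30, 69]
Insert 84: [54, 84, 92, 56, 30, 69]
Insert 56: [54, 56, 84, 92, 30, 69]
Insert 30: [30, 54, 56, 84, 92, 69]
Insert 69: [30, 54, 56, 69, 84, 92]

Sorted: [30, 54, 56, 69, 84, 92]


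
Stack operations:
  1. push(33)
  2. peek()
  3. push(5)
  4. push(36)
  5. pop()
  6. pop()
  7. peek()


push(33) -> [33]
peek()->33
push(5) -> [33, 5]
push(36) -> [33, 5, 36]
pop()->36, [33, 5]
pop()->5, [33]
peek()->33

Final stack: [33]


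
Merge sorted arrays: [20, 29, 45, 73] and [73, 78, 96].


Take 20 from A
Take 29 from A
Take 45 from A
Take 73 from A

Merged: [20, 29, 45, 73, 73, 78, 96]


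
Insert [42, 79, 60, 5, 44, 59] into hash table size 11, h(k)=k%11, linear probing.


Insert 42: h=9 -> slot 9
Insert 79: h=2 -> slot 2
Insert 60: h=5 -> slot 5
Insert 5: h=5, 1 probes -> slot 6
Insert 44: h=0 -> slot 0
Insert 59: h=4 -> slot 4

Table: [44, None, 79, None, 59, 60, 5, None, None, 42, None]


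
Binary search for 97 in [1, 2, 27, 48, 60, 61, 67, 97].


Step 1: lo=0, hi=7, mid=3, val=48
Step 2: lo=4, hi=7, mid=5, val=61
Step 3: lo=6, hi=7, mid=6, val=67
Step 4: lo=7, hi=7, mid=7, val=97

Found at index 7


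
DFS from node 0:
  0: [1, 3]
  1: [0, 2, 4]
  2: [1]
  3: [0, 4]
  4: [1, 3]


Visit 0, push [3, 1]
Visit 1, push [4, 2]
Visit 2, push []
Visit 4, push [3]
Visit 3, push []

DFS order: [0, 1, 2, 4, 3]


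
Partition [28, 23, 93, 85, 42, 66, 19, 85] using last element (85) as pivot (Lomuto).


Pivot: 85
  28 <= 85: advance i (no swap)
  23 <= 85: advance i (no swap)
  85 <= 85: swap -> [28, 23, 85, 93, 42, 66, 19, 85]
  42 <= 85: swap -> [28, 23, 85, 42, 93, 66, 19, 85]
  66 <= 85: swap -> [28, 23, 85, 42, 66, 93, 19, 85]
  19 <= 85: swap -> [28, 23, 85, 42, 66, 19, 93, 85]
Place pivot at 6: [28, 23, 85, 42, 66, 19, 85, 93]

Partitioned: [28, 23, 85, 42, 66, 19, 85, 93]


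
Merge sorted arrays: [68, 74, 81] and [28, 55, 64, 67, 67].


Take 28 from B
Take 55 from B
Take 64 from B
Take 67 from B
Take 67 from B

Merged: [28, 55, 64, 67, 67, 68, 74, 81]


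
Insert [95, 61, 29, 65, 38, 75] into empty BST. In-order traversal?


Insert 95: root
Insert 61: L from 95
Insert 29: L from 95 -> L from 61
Insert 65: L from 95 -> R from 61
Insert 38: L from 95 -> L from 61 -> R from 29
Insert 75: L from 95 -> R from 61 -> R from 65

In-order: [29, 38, 61, 65, 75, 95]


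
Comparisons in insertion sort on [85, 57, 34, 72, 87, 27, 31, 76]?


Algorithm: insertion sort
Input: [85, 57, 34, 72, 87, 27, 31, 76]
Sorted: [27, 31, 34, 57, 72, 76, 85, 87]

20


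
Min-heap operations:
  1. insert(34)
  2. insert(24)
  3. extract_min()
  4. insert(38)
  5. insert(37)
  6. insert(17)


insert(34) -> [34]
insert(24) -> [24, 34]
extract_min()->24, [34]
insert(38) -> [34, 38]
insert(37) -> [34, 38, 37]
insert(17) -> [17, 34, 37, 38]

Final heap: [17, 34, 37, 38]


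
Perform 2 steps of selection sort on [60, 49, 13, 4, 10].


Initial: [60, 49, 13, 4, 10]
Step 1: min=4 at 3
  Swap: [4, 49, 13, 60, 10]
Step 2: min=10 at 4
  Swap: [4, 10, 13, 60, 49]

After 2 steps: [4, 10, 13, 60, 49]


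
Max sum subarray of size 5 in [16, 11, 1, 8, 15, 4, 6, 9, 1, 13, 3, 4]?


[0:5]: 51
[1:6]: 39
[2:7]: 34
[3:8]: 42
[4:9]: 35
[5:10]: 33
[6:11]: 32
[7:12]: 30

Max: 51 at [0:5]


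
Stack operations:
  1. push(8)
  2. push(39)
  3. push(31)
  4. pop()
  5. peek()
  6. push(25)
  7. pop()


push(8) -> [8]
push(39) -> [8, 39]
push(31) -> [8, 39, 31]
pop()->31, [8, 39]
peek()->39
push(25) -> [8, 39, 25]
pop()->25, [8, 39]

Final stack: [8, 39]


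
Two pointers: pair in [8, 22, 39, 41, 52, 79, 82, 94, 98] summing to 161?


lo=0(8)+hi=8(98)=106
lo=1(22)+hi=8(98)=120
lo=2(39)+hi=8(98)=137
lo=3(41)+hi=8(98)=139
lo=4(52)+hi=8(98)=150
lo=5(79)+hi=8(98)=177
lo=5(79)+hi=7(94)=173
lo=5(79)+hi=6(82)=161

Yes: 79+82=161


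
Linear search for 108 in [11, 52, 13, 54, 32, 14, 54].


i=0: 11!=108
i=1: 52!=108
i=2: 13!=108
i=3: 54!=108
i=4: 32!=108
i=5: 14!=108
i=6: 54!=108

Not found, 7 comps


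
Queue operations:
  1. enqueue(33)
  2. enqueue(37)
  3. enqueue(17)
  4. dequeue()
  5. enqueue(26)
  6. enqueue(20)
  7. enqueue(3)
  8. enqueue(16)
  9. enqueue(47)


enqueue(33) -> [33]
enqueue(37) -> [33, 37]
enqueue(17) -> [33, 37, 17]
dequeue()->33, [37, 17]
enqueue(26) -> [37, 17, 26]
enqueue(20) -> [37, 17, 26, 20]
enqueue(3) -> [37, 17, 26, 20, 3]
enqueue(16) -> [37, 17, 26, 20, 3, 16]
enqueue(47) -> [37, 17, 26, 20, 3, 16, 47]

Final queue: [37, 17, 26, 20, 3, 16, 47]


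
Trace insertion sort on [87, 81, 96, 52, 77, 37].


Initial: [87, 81, 96, 52, 77, 37]
Insert 81: [81, 87, 96, 52, 77, 37]
Insert 96: [81, 87, 96, 52, 77, 37]
Insert 52: [52, 81, 87, 96, 77, 37]
Insert 77: [52, 77, 81, 87, 96, 37]
Insert 37: [37, 52, 77, 81, 87, 96]

Sorted: [37, 52, 77, 81, 87, 96]


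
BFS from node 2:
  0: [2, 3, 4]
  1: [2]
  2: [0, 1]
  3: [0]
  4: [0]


Visit 2, enqueue [0, 1]
Visit 0, enqueue [3, 4]
Visit 1, enqueue []
Visit 3, enqueue []
Visit 4, enqueue []

BFS order: [2, 0, 1, 3, 4]


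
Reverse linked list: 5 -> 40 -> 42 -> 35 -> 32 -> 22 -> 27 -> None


Step 1: curr=5, set curr.next=prev(None) | reversed so far: 5
Step 2: curr=40, set curr.next=prev(5) | reversed so far: 40 -> 5
Step 3: curr=42, set curr.next=prev(40) | reversed so far: 42 -> 40 -> 5
Step 4: curr=35, set curr.next=prev(42) | reversed so far: 35 -> 42 -> 40 -> 5
Step 5: curr=32, set curr.next=prev(35) | reversed so far: 32 -> 35 -> 42 -> 40 -> 5
Step 6: curr=22, set curr.next=prev(32) | reversed so far: 22 -> 32 -> 35 -> 42 -> 40 -> 5
Step 7: curr=27, set curr.next=prev(22) | reversed so far: 27 -> 22 -> 32 -> 35 -> 42 -> 40 -> 5

27 -> 22 -> 32 -> 35 -> 42 -> 40 -> 5 -> None


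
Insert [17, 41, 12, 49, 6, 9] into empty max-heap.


Insert 17: [17]
Insert 41: [41, 17]
Insert 12: [41, 17, 12]
Insert 49: [49, 41, 12, 17]
Insert 6: [49, 41, 12, 17, 6]
Insert 9: [49, 41, 12, 17, 6, 9]

Final heap: [49, 41, 12, 17, 6, 9]


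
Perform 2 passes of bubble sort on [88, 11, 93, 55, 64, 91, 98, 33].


Initial: [88, 11, 93, 55, 64, 91, 98, 33]
Pass 1: [11, 88, 55, 64, 91, 93, 33, 98] (5 swaps)
Pass 2: [11, 55, 64, 88, 91, 33, 93, 98] (3 swaps)

After 2 passes: [11, 55, 64, 88, 91, 33, 93, 98]


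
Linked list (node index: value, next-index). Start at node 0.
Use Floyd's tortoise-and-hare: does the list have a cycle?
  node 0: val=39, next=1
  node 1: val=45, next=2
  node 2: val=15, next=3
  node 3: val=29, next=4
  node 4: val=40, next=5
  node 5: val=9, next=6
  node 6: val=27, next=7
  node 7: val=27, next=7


Floyd's tortoise (slow, +1) and hare (fast, +2):
  init: slow=0, fast=0
  step 1: slow=1, fast=2
  step 2: slow=2, fast=4
  step 3: slow=3, fast=6
  step 4: slow=4, fast=7
  step 5: slow=5, fast=7
  step 6: slow=6, fast=7
  step 7: slow=7, fast=7
  slow == fast at node 7: cycle detected

Cycle: yes


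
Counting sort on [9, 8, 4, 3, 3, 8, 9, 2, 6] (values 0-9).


Input: [9, 8, 4, 3, 3, 8, 9, 2, 6]
Counts: [0, 0, 1, 2, 1, 0, 1, 0, 2, 2]

Sorted: [2, 3, 3, 4, 6, 8, 8, 9, 9]


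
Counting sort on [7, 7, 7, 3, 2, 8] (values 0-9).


Input: [7, 7, 7, 3, 2, 8]
Counts: [0, 0, 1, 1, 0, 0, 0, 3, 1, 0]

Sorted: [2, 3, 7, 7, 7, 8]


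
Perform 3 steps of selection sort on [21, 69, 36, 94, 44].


Initial: [21, 69, 36, 94, 44]
Step 1: min=21 at 0
  Swap: [21, 69, 36, 94, 44]
Step 2: min=36 at 2
  Swap: [21, 36, 69, 94, 44]
Step 3: min=44 at 4
  Swap: [21, 36, 44, 94, 69]

After 3 steps: [21, 36, 44, 94, 69]


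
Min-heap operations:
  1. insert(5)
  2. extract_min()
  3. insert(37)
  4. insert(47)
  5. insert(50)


insert(5) -> [5]
extract_min()->5, []
insert(37) -> [37]
insert(47) -> [37, 47]
insert(50) -> [37, 47, 50]

Final heap: [37, 47, 50]


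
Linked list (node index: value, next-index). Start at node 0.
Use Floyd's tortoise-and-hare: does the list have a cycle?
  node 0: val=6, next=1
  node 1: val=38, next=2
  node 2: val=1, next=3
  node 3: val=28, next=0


Floyd's tortoise (slow, +1) and hare (fast, +2):
  init: slow=0, fast=0
  step 1: slow=1, fast=2
  step 2: slow=2, fast=0
  step 3: slow=3, fast=2
  step 4: slow=0, fast=0
  slow == fast at node 0: cycle detected

Cycle: yes


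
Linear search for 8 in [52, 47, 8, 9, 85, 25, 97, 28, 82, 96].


i=0: 52!=8
i=1: 47!=8
i=2: 8==8 found!

Found at 2, 3 comps


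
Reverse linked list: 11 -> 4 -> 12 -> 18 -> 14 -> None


Step 1: curr=11, set curr.next=prev(None) | reversed so far: 11
Step 2: curr=4, set curr.next=prev(11) | reversed so far: 4 -> 11
Step 3: curr=12, set curr.next=prev(4) | reversed so far: 12 -> 4 -> 11
Step 4: curr=18, set curr.next=prev(12) | reversed so far: 18 -> 12 -> 4 -> 11
Step 5: curr=14, set curr.next=prev(18) | reversed so far: 14 -> 18 -> 12 -> 4 -> 11

14 -> 18 -> 12 -> 4 -> 11 -> None


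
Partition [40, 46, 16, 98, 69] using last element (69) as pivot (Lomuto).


Pivot: 69
  40 <= 69: advance i (no swap)
  46 <= 69: advance i (no swap)
  16 <= 69: advance i (no swap)
Place pivot at 3: [40, 46, 16, 69, 98]

Partitioned: [40, 46, 16, 69, 98]


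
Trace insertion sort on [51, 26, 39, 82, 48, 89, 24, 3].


Initial: [51, 26, 39, 82, 48, 89, 24, 3]
Insert 26: [26, 51, 39, 82, 48, 89, 24, 3]
Insert 39: [26, 39, 51, 82, 48, 89, 24, 3]
Insert 82: [26, 39, 51, 82, 48, 89, 24, 3]
Insert 48: [26, 39, 48, 51, 82, 89, 24, 3]
Insert 89: [26, 39, 48, 51, 82, 89, 24, 3]
Insert 24: [24, 26, 39, 48, 51, 82, 89, 3]
Insert 3: [3, 24, 26, 39, 48, 51, 82, 89]

Sorted: [3, 24, 26, 39, 48, 51, 82, 89]


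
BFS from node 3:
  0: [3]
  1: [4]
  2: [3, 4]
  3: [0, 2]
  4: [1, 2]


Visit 3, enqueue [0, 2]
Visit 0, enqueue []
Visit 2, enqueue [4]
Visit 4, enqueue [1]
Visit 1, enqueue []

BFS order: [3, 0, 2, 4, 1]


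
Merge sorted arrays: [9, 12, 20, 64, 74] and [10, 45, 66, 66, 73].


Take 9 from A
Take 10 from B
Take 12 from A
Take 20 from A
Take 45 from B
Take 64 from A
Take 66 from B
Take 66 from B
Take 73 from B

Merged: [9, 10, 12, 20, 45, 64, 66, 66, 73, 74]


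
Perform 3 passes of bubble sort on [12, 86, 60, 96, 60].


Initial: [12, 86, 60, 96, 60]
Pass 1: [12, 60, 86, 60, 96] (2 swaps)
Pass 2: [12, 60, 60, 86, 96] (1 swaps)
Pass 3: [12, 60, 60, 86, 96] (0 swaps)

After 3 passes: [12, 60, 60, 86, 96]


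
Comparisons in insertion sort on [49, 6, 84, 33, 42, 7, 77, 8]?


Algorithm: insertion sort
Input: [49, 6, 84, 33, 42, 7, 77, 8]
Sorted: [6, 7, 8, 33, 42, 49, 77, 84]

21


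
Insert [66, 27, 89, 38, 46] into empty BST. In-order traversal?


Insert 66: root
Insert 27: L from 66
Insert 89: R from 66
Insert 38: L from 66 -> R from 27
Insert 46: L from 66 -> R from 27 -> R from 38

In-order: [27, 38, 46, 66, 89]


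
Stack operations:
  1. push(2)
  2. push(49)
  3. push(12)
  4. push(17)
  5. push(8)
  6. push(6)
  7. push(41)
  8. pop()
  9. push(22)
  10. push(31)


push(2) -> [2]
push(49) -> [2, 49]
push(12) -> [2, 49, 12]
push(17) -> [2, 49, 12, 17]
push(8) -> [2, 49, 12, 17, 8]
push(6) -> [2, 49, 12, 17, 8, 6]
push(41) -> [2, 49, 12, 17, 8, 6, 41]
pop()->41, [2, 49, 12, 17, 8, 6]
push(22) -> [2, 49, 12, 17, 8, 6, 22]
push(31) -> [2, 49, 12, 17, 8, 6, 22, 31]

Final stack: [2, 49, 12, 17, 8, 6, 22, 31]


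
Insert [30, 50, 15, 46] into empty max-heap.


Insert 30: [30]
Insert 50: [50, 30]
Insert 15: [50, 30, 15]
Insert 46: [50, 46, 15, 30]

Final heap: [50, 46, 15, 30]


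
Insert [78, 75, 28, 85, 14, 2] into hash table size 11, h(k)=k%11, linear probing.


Insert 78: h=1 -> slot 1
Insert 75: h=9 -> slot 9
Insert 28: h=6 -> slot 6
Insert 85: h=8 -> slot 8
Insert 14: h=3 -> slot 3
Insert 2: h=2 -> slot 2

Table: [None, 78, 2, 14, None, None, 28, None, 85, 75, None]


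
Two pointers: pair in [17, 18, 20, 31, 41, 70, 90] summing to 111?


lo=0(17)+hi=6(90)=107
lo=1(18)+hi=6(90)=108
lo=2(20)+hi=6(90)=110
lo=3(31)+hi=6(90)=121
lo=3(31)+hi=5(70)=101
lo=4(41)+hi=5(70)=111

Yes: 41+70=111


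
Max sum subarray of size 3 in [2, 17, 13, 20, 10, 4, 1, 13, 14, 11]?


[0:3]: 32
[1:4]: 50
[2:5]: 43
[3:6]: 34
[4:7]: 15
[5:8]: 18
[6:9]: 28
[7:10]: 38

Max: 50 at [1:4]


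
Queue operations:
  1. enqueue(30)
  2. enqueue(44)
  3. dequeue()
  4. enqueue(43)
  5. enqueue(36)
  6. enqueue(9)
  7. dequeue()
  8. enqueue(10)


enqueue(30) -> [30]
enqueue(44) -> [30, 44]
dequeue()->30, [44]
enqueue(43) -> [44, 43]
enqueue(36) -> [44, 43, 36]
enqueue(9) -> [44, 43, 36, 9]
dequeue()->44, [43, 36, 9]
enqueue(10) -> [43, 36, 9, 10]

Final queue: [43, 36, 9, 10]


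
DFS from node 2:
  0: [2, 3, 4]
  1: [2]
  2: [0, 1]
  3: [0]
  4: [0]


Visit 2, push [1, 0]
Visit 0, push [4, 3]
Visit 3, push []
Visit 4, push []
Visit 1, push []

DFS order: [2, 0, 3, 4, 1]


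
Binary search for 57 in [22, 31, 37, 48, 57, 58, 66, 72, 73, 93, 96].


Step 1: lo=0, hi=10, mid=5, val=58
Step 2: lo=0, hi=4, mid=2, val=37
Step 3: lo=3, hi=4, mid=3, val=48
Step 4: lo=4, hi=4, mid=4, val=57

Found at index 4


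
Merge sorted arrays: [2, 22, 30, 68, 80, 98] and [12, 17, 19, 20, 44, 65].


Take 2 from A
Take 12 from B
Take 17 from B
Take 19 from B
Take 20 from B
Take 22 from A
Take 30 from A
Take 44 from B
Take 65 from B

Merged: [2, 12, 17, 19, 20, 22, 30, 44, 65, 68, 80, 98]


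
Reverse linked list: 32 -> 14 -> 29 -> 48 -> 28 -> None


Step 1: curr=32, set curr.next=prev(None) | reversed so far: 32
Step 2: curr=14, set curr.next=prev(32) | reversed so far: 14 -> 32
Step 3: curr=29, set curr.next=prev(14) | reversed so far: 29 -> 14 -> 32
Step 4: curr=48, set curr.next=prev(29) | reversed so far: 48 -> 29 -> 14 -> 32
Step 5: curr=28, set curr.next=prev(48) | reversed so far: 28 -> 48 -> 29 -> 14 -> 32

28 -> 48 -> 29 -> 14 -> 32 -> None


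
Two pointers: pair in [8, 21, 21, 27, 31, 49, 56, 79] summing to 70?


lo=0(8)+hi=7(79)=87
lo=0(8)+hi=6(56)=64
lo=1(21)+hi=6(56)=77
lo=1(21)+hi=5(49)=70

Yes: 21+49=70


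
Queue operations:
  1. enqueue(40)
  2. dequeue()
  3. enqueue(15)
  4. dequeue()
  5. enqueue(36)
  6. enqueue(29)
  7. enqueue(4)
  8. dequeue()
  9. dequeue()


enqueue(40) -> [40]
dequeue()->40, []
enqueue(15) -> [15]
dequeue()->15, []
enqueue(36) -> [36]
enqueue(29) -> [36, 29]
enqueue(4) -> [36, 29, 4]
dequeue()->36, [29, 4]
dequeue()->29, [4]

Final queue: [4]


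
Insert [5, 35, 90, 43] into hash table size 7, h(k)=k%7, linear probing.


Insert 5: h=5 -> slot 5
Insert 35: h=0 -> slot 0
Insert 90: h=6 -> slot 6
Insert 43: h=1 -> slot 1

Table: [35, 43, None, None, None, 5, 90]


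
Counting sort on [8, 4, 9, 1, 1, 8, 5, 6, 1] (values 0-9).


Input: [8, 4, 9, 1, 1, 8, 5, 6, 1]
Counts: [0, 3, 0, 0, 1, 1, 1, 0, 2, 1]

Sorted: [1, 1, 1, 4, 5, 6, 8, 8, 9]


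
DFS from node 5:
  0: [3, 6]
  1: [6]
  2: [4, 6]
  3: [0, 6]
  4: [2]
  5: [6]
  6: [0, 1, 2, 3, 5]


Visit 5, push [6]
Visit 6, push [3, 2, 1, 0]
Visit 0, push [3]
Visit 3, push []
Visit 1, push []
Visit 2, push [4]
Visit 4, push []

DFS order: [5, 6, 0, 3, 1, 2, 4]


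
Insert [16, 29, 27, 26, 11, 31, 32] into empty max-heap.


Insert 16: [16]
Insert 29: [29, 16]
Insert 27: [29, 16, 27]
Insert 26: [29, 26, 27, 16]
Insert 11: [29, 26, 27, 16, 11]
Insert 31: [31, 26, 29, 16, 11, 27]
Insert 32: [32, 26, 31, 16, 11, 27, 29]

Final heap: [32, 26, 31, 16, 11, 27, 29]


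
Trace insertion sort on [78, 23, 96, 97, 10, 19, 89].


Initial: [78, 23, 96, 97, 10, 19, 89]
Insert 23: [23, 78, 96, 97, 10, 19, 89]
Insert 96: [23, 78, 96, 97, 10, 19, 89]
Insert 97: [23, 78, 96, 97, 10, 19, 89]
Insert 10: [10, 23, 78, 96, 97, 19, 89]
Insert 19: [10, 19, 23, 78, 96, 97, 89]
Insert 89: [10, 19, 23, 78, 89, 96, 97]

Sorted: [10, 19, 23, 78, 89, 96, 97]


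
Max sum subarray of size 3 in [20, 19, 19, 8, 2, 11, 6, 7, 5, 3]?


[0:3]: 58
[1:4]: 46
[2:5]: 29
[3:6]: 21
[4:7]: 19
[5:8]: 24
[6:9]: 18
[7:10]: 15

Max: 58 at [0:3]


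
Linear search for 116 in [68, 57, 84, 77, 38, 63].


i=0: 68!=116
i=1: 57!=116
i=2: 84!=116
i=3: 77!=116
i=4: 38!=116
i=5: 63!=116

Not found, 6 comps


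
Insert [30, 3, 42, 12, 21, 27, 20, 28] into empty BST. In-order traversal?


Insert 30: root
Insert 3: L from 30
Insert 42: R from 30
Insert 12: L from 30 -> R from 3
Insert 21: L from 30 -> R from 3 -> R from 12
Insert 27: L from 30 -> R from 3 -> R from 12 -> R from 21
Insert 20: L from 30 -> R from 3 -> R from 12 -> L from 21
Insert 28: L from 30 -> R from 3 -> R from 12 -> R from 21 -> R from 27

In-order: [3, 12, 20, 21, 27, 28, 30, 42]


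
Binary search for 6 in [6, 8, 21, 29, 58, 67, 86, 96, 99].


Step 1: lo=0, hi=8, mid=4, val=58
Step 2: lo=0, hi=3, mid=1, val=8
Step 3: lo=0, hi=0, mid=0, val=6

Found at index 0


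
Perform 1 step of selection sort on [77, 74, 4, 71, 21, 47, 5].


Initial: [77, 74, 4, 71, 21, 47, 5]
Step 1: min=4 at 2
  Swap: [4, 74, 77, 71, 21, 47, 5]

After 1 step: [4, 74, 77, 71, 21, 47, 5]


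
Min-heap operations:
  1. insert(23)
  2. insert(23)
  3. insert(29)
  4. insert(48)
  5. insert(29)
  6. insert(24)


insert(23) -> [23]
insert(23) -> [23, 23]
insert(29) -> [23, 23, 29]
insert(48) -> [23, 23, 29, 48]
insert(29) -> [23, 23, 29, 48, 29]
insert(24) -> [23, 23, 24, 48, 29, 29]

Final heap: [23, 23, 24, 48, 29, 29]


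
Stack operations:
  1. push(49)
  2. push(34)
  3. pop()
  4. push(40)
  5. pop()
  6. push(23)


push(49) -> [49]
push(34) -> [49, 34]
pop()->34, [49]
push(40) -> [49, 40]
pop()->40, [49]
push(23) -> [49, 23]

Final stack: [49, 23]


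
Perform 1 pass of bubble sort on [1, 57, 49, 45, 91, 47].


Initial: [1, 57, 49, 45, 91, 47]
Pass 1: [1, 49, 45, 57, 47, 91] (3 swaps)

After 1 pass: [1, 49, 45, 57, 47, 91]


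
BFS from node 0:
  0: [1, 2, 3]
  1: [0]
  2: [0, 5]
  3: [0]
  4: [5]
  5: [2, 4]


Visit 0, enqueue [1, 2, 3]
Visit 1, enqueue []
Visit 2, enqueue [5]
Visit 3, enqueue []
Visit 5, enqueue [4]
Visit 4, enqueue []

BFS order: [0, 1, 2, 3, 5, 4]


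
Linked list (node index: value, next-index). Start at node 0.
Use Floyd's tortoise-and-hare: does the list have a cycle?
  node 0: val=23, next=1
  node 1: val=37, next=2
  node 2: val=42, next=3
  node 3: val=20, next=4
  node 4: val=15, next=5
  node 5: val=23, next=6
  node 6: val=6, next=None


Floyd's tortoise (slow, +1) and hare (fast, +2):
  init: slow=0, fast=0
  step 1: slow=1, fast=2
  step 2: slow=2, fast=4
  step 3: slow=3, fast=6
  step 4: fast -> None, no cycle

Cycle: no


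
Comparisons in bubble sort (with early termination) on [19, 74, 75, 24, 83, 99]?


Algorithm: bubble sort (with early termination)
Input: [19, 74, 75, 24, 83, 99]
Sorted: [19, 24, 74, 75, 83, 99]

12


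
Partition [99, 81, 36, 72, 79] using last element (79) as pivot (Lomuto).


Pivot: 79
  36 <= 79: swap -> [36, 81, 99, 72, 79]
  72 <= 79: swap -> [36, 72, 99, 81, 79]
Place pivot at 2: [36, 72, 79, 81, 99]

Partitioned: [36, 72, 79, 81, 99]


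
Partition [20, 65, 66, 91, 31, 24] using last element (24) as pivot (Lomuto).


Pivot: 24
  20 <= 24: advance i (no swap)
Place pivot at 1: [20, 24, 66, 91, 31, 65]

Partitioned: [20, 24, 66, 91, 31, 65]


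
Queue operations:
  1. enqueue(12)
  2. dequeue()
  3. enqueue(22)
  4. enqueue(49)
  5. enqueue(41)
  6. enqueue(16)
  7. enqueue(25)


enqueue(12) -> [12]
dequeue()->12, []
enqueue(22) -> [22]
enqueue(49) -> [22, 49]
enqueue(41) -> [22, 49, 41]
enqueue(16) -> [22, 49, 41, 16]
enqueue(25) -> [22, 49, 41, 16, 25]

Final queue: [22, 49, 41, 16, 25]


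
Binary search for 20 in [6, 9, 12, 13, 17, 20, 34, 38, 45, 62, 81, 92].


Step 1: lo=0, hi=11, mid=5, val=20

Found at index 5


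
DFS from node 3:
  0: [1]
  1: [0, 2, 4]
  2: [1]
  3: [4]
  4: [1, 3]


Visit 3, push [4]
Visit 4, push [1]
Visit 1, push [2, 0]
Visit 0, push []
Visit 2, push []

DFS order: [3, 4, 1, 0, 2]


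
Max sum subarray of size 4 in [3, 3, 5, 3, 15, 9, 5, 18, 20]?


[0:4]: 14
[1:5]: 26
[2:6]: 32
[3:7]: 32
[4:8]: 47
[5:9]: 52

Max: 52 at [5:9]


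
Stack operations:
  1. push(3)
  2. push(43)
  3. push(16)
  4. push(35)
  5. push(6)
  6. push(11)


push(3) -> [3]
push(43) -> [3, 43]
push(16) -> [3, 43, 16]
push(35) -> [3, 43, 16, 35]
push(6) -> [3, 43, 16, 35, 6]
push(11) -> [3, 43, 16, 35, 6, 11]

Final stack: [3, 43, 16, 35, 6, 11]


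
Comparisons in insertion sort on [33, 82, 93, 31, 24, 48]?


Algorithm: insertion sort
Input: [33, 82, 93, 31, 24, 48]
Sorted: [24, 31, 33, 48, 82, 93]

12


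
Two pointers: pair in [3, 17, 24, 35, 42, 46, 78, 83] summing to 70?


lo=0(3)+hi=7(83)=86
lo=0(3)+hi=6(78)=81
lo=0(3)+hi=5(46)=49
lo=1(17)+hi=5(46)=63
lo=2(24)+hi=5(46)=70

Yes: 24+46=70


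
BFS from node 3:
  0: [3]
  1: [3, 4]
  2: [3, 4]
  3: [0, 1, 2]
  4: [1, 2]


Visit 3, enqueue [0, 1, 2]
Visit 0, enqueue []
Visit 1, enqueue [4]
Visit 2, enqueue []
Visit 4, enqueue []

BFS order: [3, 0, 1, 2, 4]


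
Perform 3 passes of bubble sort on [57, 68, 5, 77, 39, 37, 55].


Initial: [57, 68, 5, 77, 39, 37, 55]
Pass 1: [57, 5, 68, 39, 37, 55, 77] (4 swaps)
Pass 2: [5, 57, 39, 37, 55, 68, 77] (4 swaps)
Pass 3: [5, 39, 37, 55, 57, 68, 77] (3 swaps)

After 3 passes: [5, 39, 37, 55, 57, 68, 77]
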